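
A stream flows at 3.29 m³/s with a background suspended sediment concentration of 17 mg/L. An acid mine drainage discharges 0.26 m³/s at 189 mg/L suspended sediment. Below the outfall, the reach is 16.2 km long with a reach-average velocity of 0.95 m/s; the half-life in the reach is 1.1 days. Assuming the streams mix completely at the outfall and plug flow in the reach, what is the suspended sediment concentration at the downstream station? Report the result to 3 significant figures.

Mixed concentration C = ΣQC/ΣQ = (3.290·17.00 + 0.2600·189.0) / 3.550 = 105.1/3.550 = 29.60 mg/L.
Travel time t = 16.2·1000 / 0.95 = 17050 s = 4.737 h.
Half-life 1.1 d → k = ln 2 / 1.1 = 0.6301 d⁻¹.
Applying C = C₀e^(−kt): 29.60 × 0.8831 = 26.14 mg/L.

26.1 mg/L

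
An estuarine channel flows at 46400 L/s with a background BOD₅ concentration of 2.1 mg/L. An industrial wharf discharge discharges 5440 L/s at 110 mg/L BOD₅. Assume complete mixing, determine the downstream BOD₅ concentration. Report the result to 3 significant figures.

13.4 mg/L

Mass balance: C = (46400·2.100 + 5440·110.0) / 51840 = 695800/51840 = 13.42 mg/L.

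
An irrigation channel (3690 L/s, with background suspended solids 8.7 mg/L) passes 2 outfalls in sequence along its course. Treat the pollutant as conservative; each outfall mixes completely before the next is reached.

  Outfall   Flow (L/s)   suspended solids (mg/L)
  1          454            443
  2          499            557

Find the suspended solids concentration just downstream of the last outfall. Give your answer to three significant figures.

110 mg/L

Below outfall 1: Q → 4144 L/s, C = (3690·8.700 + 454.0·443.0)/4144 = 56.28 mg/L.
Below outfall 2: Q → 4643 L/s, C = (4144·56.28 + 499.0·557.0)/4643 = 110.1 mg/L.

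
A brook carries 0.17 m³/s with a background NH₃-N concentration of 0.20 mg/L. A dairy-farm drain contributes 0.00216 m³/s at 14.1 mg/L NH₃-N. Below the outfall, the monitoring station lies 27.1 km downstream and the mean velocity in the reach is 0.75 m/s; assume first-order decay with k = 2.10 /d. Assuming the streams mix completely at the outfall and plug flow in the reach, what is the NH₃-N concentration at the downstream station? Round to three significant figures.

0.156 mg/L

Mixed concentration C = ΣQC/ΣQ = (0.1700·0.2000 + 0.002160·14.10) / 0.1722 = 0.06446/0.1722 = 0.3744 mg/L.
Travel time t = 27.1·1000 / 0.75 = 36130 s = 10.04 h.
Decay over the reach: 0.3744·exp(−kt) = 0.3744·0.4155 = 0.1556 mg/L.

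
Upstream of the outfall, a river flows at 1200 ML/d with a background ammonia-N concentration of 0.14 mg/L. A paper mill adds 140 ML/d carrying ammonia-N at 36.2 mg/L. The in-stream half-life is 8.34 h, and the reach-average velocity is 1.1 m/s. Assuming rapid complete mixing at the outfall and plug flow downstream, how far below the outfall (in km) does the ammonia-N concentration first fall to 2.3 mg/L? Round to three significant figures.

25.3 km

Flow-weighted average: C = (1200·0.1400 + 140.0·36.20) / 1340 = 5236/1340 = 3.907 mg/L.
Half-life 8.34 h → k = ln 2 / 8.34 = 0.08311 h⁻¹ = 1.995 d⁻¹.
Set 3.907·exp(−k·t) = 2.3 → t = ln(3.907/2.3)/k = 22960 s = 6.377 h.
Distance = v·t = 1.1·22960 = 25250 m = 25.25 km.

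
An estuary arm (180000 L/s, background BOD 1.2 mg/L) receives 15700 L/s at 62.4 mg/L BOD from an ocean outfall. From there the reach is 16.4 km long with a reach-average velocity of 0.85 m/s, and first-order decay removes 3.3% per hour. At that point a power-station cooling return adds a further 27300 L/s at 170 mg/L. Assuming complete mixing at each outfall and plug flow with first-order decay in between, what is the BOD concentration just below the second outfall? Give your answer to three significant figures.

Conservation of mass: C = (180000·1.200 + 15700·62.40) / 195700 = 1196000/195700 = 6.110 mg/L; combined flow 195700 L/s.
Travel time t = 16.4·1000 / 0.85 = 19290 s = 5.359 h.
3.3%/h lost → k = −ln(1 − 0.033) = 0.03356 h⁻¹.
Decay over the reach: 6.110·exp(−kt) = 6.110·0.8354 = 5.104 mg/L.
At the second outfall, C = (195700·5.104 + 27300·170.0) / (195700 + 27300) = 25.29 mg/L.

25.3 mg/L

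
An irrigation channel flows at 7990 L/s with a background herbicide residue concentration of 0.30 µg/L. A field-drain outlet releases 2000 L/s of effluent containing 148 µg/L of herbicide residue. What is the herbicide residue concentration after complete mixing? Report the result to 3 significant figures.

Flow-weighted average: C = (7990·0.3000 + 2000·148.0) / 9990 = 298400/9990 = 29.87 µg/L.

29.9 µg/L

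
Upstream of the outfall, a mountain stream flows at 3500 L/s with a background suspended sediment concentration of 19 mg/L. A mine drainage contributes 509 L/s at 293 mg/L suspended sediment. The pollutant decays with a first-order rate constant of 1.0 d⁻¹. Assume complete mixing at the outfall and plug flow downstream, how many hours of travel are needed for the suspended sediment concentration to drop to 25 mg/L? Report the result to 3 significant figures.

18.4 h

Conservation of mass: C = (3500·19.00 + 509.0·293.0) / 4009 = 215600/4009 = 53.79 mg/L.
53.79·exp(−k·t) = 25 → t = ln(53.79/25)/k = 66200 s = 18.39 h.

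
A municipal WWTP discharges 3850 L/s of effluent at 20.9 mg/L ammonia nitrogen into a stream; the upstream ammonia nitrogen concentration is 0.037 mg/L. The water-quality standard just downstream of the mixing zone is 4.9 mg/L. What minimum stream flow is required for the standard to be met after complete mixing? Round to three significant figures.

12700 L/s

Set C_mix = 4.9: (Q·0.03700 + 3850·20.90) / (Q + 3850) = 4.9
→ Q = 3850·(20.90 − 4.9)/(4.9 − 0.03700) = 12670 L/s.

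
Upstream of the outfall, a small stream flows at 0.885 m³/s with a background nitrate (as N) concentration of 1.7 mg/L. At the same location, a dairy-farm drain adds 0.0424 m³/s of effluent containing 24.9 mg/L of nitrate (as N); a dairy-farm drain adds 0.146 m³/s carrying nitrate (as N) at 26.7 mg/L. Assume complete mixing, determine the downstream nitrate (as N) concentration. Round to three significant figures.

6.02 mg/L

Flow-weighted average: C = (0.8850·1.700 + 0.04240·24.90 + 0.1460·26.70) / 1.073 = 6.458/1.073 = 6.017 mg/L.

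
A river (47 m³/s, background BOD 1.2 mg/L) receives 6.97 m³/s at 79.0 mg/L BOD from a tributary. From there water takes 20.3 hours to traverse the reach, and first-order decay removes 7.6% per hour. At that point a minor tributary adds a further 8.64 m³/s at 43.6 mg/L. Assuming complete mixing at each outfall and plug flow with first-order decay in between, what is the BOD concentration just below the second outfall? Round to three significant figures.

Mixed concentration C = ΣQC/ΣQ = (47.00·1.200 + 6.970·79.00) / 53.97 = 607.0/53.97 = 11.25 mg/L; combined flow 53.97 m³/s.
7.6%/h lost → k = −ln(1 − 0.076) = 0.07904 h⁻¹.
First-order decay: C = 11.25·exp(−k·t) = 11.25·0.2010 = 2.260 mg/L.
Second outfall: C = (53.97·2.260 + 8.640·43.60)/62.61 = 7.965 mg/L.

7.97 mg/L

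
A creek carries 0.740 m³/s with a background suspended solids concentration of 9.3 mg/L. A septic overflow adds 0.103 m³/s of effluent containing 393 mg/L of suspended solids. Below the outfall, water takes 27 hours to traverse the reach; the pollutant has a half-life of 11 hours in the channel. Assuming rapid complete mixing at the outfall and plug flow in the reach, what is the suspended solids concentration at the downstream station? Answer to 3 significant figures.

10.2 mg/L

Flow-weighted average: C = (0.7400·9.300 + 0.1030·393.0) / 0.8430 = 47.36/0.8430 = 56.18 mg/L.
Half-life 11 h → k = ln 2 / 11 = 0.06301 h⁻¹ = 1.512 d⁻¹.
Applying C = C₀e^(−kt): 56.18 × 0.1824 = 10.25 mg/L.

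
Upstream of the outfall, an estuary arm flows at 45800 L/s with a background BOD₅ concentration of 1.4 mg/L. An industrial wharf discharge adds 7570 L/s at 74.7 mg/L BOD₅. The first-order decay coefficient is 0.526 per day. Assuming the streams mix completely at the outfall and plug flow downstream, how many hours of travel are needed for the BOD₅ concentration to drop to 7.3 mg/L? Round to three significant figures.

Conservation of mass: C = (45800·1.400 + 7570·74.70) / 53370 = 629600/53370 = 11.80 mg/L.
11.80·exp(−k·t) = 7.3 → t = ln(11.80/7.3)/k = 78840 s = 21.90 h.

21.9 h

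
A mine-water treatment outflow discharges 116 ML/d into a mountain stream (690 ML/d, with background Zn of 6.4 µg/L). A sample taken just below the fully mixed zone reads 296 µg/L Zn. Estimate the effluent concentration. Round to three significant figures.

2020 µg/L

Mass balance: 690.0·6.400 + 116.0·Cₑ = 806.0·296.0
→ Cₑ = (806.0·296.0 − 690.0·6.400) / 116.0 = 2019 µg/L.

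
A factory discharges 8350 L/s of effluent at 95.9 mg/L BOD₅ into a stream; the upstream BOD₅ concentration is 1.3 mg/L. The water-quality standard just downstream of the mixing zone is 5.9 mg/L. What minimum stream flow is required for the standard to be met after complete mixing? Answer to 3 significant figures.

163000 L/s

Set C_mix = 5.9: (Q·1.300 + 8350·95.90) / (Q + 8350) = 5.9
→ Q = 8350·(95.90 − 5.9)/(5.9 − 1.300) = 163400 L/s.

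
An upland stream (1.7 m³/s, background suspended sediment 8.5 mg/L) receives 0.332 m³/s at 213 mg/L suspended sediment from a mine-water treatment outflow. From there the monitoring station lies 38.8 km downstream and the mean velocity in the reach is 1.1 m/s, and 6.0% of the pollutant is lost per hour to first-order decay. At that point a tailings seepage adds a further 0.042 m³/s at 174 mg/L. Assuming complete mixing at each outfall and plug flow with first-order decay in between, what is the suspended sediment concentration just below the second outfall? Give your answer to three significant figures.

Flow-weighted average: C = (1.700·8.500 + 0.3320·213.0) / 2.032 = 85.17/2.032 = 41.91 mg/L; combined flow 2.032 m³/s.
Travel time t = 38.8·1000 / 1.1 = 35270 s = 9.798 h.
6.0%/h lost → k = −ln(1 − 0.06) = 0.06188 h⁻¹.
First-order decay: C = 41.91·exp(−k·t) = 41.91·0.5454 = 22.86 mg/L.
Second outfall: C = (2.032·22.86 + 0.04200·174.0)/2.074 = 25.92 mg/L.

25.9 mg/L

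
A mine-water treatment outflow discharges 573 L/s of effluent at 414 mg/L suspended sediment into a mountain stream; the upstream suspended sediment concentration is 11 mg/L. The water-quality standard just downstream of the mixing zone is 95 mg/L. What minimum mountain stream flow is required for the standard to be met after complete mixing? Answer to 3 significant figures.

2180 L/s

Set C_mix = 95: (Q·11.00 + 573.0·414.0) / (Q + 573.0) = 95
→ Q = 573.0·(414.0 − 95)/(95 − 11.00) = 2176 L/s.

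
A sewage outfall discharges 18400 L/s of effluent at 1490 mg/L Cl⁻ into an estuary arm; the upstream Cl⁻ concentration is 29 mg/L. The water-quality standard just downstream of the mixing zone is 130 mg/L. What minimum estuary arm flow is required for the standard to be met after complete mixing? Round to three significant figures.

Set C_mix = 130: (Q·29.00 + 18400·1490) / (Q + 18400) = 130
→ Q = 18400·(1490 − 130)/(130 − 29.00) = 247800 L/s.

248000 L/s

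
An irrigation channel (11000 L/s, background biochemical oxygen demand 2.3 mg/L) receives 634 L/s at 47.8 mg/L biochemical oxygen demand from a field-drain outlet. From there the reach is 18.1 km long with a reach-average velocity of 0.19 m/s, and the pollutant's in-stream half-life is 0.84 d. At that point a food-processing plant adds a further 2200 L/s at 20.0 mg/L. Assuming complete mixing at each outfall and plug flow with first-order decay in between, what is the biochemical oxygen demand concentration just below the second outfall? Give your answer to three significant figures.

Mixed concentration C = ΣQC/ΣQ = (11000·2.300 + 634.0·47.80) / 11630 = 55610/11630 = 4.780 mg/L; combined flow 11630 L/s.
Travel time t = 18.1·1000 / 0.19 = 95260 s = 26.46 h.
Half-life 0.84 d → k = ln 2 / 0.84 = 0.8252 d⁻¹.
Decay over the reach: 4.780·exp(−kt) = 4.780·0.4026 = 1.924 mg/L.
At the second outfall, C = (11630·1.924 + 2200·20.00) / (11630 + 2200) = 4.799 mg/L.

4.80 mg/L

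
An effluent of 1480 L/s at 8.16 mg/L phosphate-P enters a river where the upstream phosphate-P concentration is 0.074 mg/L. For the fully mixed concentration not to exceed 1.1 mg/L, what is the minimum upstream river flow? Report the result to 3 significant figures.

10200 L/s

Set C_mix = 1.1: (Q·0.07400 + 1480·8.160) / (Q + 1480) = 1.1
→ Q = 1480·(8.160 − 1.1)/(1.1 − 0.07400) = 10180 L/s.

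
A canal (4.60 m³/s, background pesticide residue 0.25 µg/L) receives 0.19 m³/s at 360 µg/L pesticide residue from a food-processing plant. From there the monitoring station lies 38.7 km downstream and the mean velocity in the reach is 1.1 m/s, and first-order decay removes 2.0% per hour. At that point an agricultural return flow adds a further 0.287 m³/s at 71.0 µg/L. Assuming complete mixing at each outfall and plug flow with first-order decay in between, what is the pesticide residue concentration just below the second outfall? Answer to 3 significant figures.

Flow-weighted average: C = (4.600·0.2500 + 0.1900·360.0) / 4.790 = 69.55/4.790 = 14.52 µg/L; combined flow 4.790 m³/s.
Travel time t = 38.7·1000 / 1.1 = 35180 s = 9.773 h.
2.0%/h lost → k = −ln(1 − 0.02) = 0.02020 h⁻¹.
Decay over the reach: 14.52·exp(−kt) = 14.52·0.8208 = 11.92 µg/L.
Second outfall: C = (4.790·11.92 + 0.2870·71.00)/5.077 = 15.26 µg/L.

15.3 µg/L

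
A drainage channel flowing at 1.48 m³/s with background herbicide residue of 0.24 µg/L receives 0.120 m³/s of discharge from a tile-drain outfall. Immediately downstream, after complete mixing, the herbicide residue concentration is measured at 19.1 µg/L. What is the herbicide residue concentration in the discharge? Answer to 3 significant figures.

252 µg/L

Mass balance: 1.480·0.2400 + 0.1200·Cₑ = 1.600·19.10
→ Cₑ = (1.600·19.10 − 1.480·0.2400) / 0.1200 = 251.7 µg/L.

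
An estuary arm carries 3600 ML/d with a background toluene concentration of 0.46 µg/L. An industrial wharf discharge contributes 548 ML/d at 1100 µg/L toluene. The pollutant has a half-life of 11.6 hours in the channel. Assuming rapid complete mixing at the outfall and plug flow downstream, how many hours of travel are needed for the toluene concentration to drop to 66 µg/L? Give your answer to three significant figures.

After mixing, C = (3600·0.4600 + 548.0·1100) / 4148 = 604500/4148 = 145.7 µg/L.
Half-life 11.6 h → k = ln 2 / 11.6 = 0.05975 h⁻¹ = 1.434 d⁻¹.
145.7·exp(−k·t) = 66 → t = ln(145.7/66)/k = 47720 s = 13.26 h.

13.3 h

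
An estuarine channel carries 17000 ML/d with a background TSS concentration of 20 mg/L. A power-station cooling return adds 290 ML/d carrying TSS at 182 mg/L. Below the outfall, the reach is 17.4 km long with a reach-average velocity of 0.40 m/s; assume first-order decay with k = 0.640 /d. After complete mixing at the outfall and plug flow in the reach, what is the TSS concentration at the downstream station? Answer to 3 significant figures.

After mixing, C = (17000·20.00 + 290.0·182.0) / 17290 = 392800/17290 = 22.72 mg/L.
Travel time t = 17.4·1000 / 0.40 = 43500 s = 12.08 h.
After decay, C = 22.72 × e^(−kt) = 22.72 × 0.7245 = 16.46 mg/L.

16.5 mg/L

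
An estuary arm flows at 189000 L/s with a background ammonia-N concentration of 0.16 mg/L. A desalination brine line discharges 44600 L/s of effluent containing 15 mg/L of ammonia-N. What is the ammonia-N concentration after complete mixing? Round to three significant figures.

2.99 mg/L

After mixing, C = (189000·0.1600 + 44600·15.00) / 233600 = 699200/233600 = 2.993 mg/L.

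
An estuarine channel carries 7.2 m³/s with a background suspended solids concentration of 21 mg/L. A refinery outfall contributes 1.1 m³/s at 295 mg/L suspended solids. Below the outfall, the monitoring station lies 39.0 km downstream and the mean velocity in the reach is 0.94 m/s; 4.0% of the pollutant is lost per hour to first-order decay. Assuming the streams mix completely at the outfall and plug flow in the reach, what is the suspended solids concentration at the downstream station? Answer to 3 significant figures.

35.8 mg/L

Mass balance: C = (7.200·21.00 + 1.100·295.0) / 8.300 = 475.7/8.300 = 57.31 mg/L.
Travel time t = 39.0·1000 / 0.94 = 41490 s = 11.52 h.
4.0%/h lost → k = −ln(1 − 0.04) = 0.04082 h⁻¹.
Decay over the reach: 57.31·exp(−kt) = 57.31·0.6247 = 35.80 mg/L.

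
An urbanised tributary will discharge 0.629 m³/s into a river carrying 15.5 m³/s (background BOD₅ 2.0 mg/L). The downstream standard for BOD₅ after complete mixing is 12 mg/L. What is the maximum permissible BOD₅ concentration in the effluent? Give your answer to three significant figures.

258 mg/L

At the limit, (Qr·Cr + Qe·Cₑ)/(Qr + Qe) = 12:
Cₑ = (16.13·12 − 15.50·2.000) / 0.6290 = 258.4 mg/L.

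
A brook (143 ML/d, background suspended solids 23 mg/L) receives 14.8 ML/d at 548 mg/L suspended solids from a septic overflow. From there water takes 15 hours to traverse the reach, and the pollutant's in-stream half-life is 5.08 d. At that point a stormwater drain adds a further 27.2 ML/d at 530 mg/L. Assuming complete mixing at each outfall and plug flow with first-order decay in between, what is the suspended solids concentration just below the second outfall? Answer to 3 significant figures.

135 mg/L

Flow-weighted average: C = (143.0·23.00 + 14.80·548.0) / 157.8 = 11400/157.8 = 72.24 mg/L; combined flow 157.8 ML/d.
Half-life 5.08 d → k = ln 2 / 5.08 = 0.1364 d⁻¹.
Decay over the reach: 72.24·exp(−kt) = 72.24·0.9183 = 66.33 mg/L.
At the second outfall, C = (157.8·66.33 + 27.20·530.0) / (157.8 + 27.20) = 134.5 mg/L.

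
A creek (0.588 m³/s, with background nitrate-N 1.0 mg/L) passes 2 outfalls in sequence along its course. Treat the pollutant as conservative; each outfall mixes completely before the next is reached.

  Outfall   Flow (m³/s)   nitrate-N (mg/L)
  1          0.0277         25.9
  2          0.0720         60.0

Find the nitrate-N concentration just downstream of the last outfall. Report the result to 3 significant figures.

After outfall 1: Q = 0.5880 + 0.02770 = 0.6157 m³/s; C = (0.5880·1.000 + 0.02770·25.90)/0.6157 = 2.120 mg/L.
After outfall 2: Q = 0.6157 + 0.07200 = 0.6877 m³/s; C = (0.6157·2.120 + 0.07200·60.00)/0.6877 = 8.180 mg/L.

8.18 mg/L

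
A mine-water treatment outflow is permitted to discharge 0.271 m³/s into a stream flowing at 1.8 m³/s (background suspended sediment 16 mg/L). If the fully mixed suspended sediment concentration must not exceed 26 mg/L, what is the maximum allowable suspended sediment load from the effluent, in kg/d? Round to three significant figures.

2160 kg/d

Mass balance at the limit: 1.800·16.00 + 0.2710·Cₑ = 2.071·26 → Cₑ = 92.42 mg/L.
Load = 0.2710 m³/s × 92.42 g/m³ × 86 400 s/d = 2164 kg/d.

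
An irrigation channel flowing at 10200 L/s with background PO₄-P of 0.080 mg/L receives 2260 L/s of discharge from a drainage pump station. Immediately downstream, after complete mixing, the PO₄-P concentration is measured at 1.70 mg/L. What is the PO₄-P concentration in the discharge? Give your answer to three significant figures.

Mass balance: 10200·0.08000 + 2260·Cₑ = 12460·1.700
→ Cₑ = (12460·1.700 − 10200·0.08000) / 2260 = 9.012 mg/L.

9.01 mg/L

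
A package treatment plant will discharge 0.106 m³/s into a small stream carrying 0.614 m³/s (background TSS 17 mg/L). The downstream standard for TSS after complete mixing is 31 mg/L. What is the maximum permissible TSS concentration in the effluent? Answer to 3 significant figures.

At the limit, (Qr·Cr + Qe·Cₑ)/(Qr + Qe) = 31:
Cₑ = (0.7200·31 − 0.6140·17.00) / 0.1060 = 112.1 mg/L.

112 mg/L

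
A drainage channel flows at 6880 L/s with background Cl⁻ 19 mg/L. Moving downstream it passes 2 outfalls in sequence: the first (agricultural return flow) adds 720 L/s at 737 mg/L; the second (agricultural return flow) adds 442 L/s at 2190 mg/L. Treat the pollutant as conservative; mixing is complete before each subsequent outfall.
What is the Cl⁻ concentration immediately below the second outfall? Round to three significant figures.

203 mg/L

Below outfall 1: Q → 7600 L/s, C = (6880·19.00 + 720.0·737.0)/7600 = 87.02 mg/L.
Below outfall 2: Q → 8042 L/s, C = (7600·87.02 + 442.0·2190)/8042 = 202.6 mg/L.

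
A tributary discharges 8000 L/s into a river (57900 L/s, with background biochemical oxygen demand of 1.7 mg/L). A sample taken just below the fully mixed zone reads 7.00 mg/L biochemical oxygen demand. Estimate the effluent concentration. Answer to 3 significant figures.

45.4 mg/L

Mass balance: 57900·1.700 + 8000·Cₑ = 65900·7.000
→ Cₑ = (65900·7.000 − 57900·1.700) / 8000 = 45.36 mg/L.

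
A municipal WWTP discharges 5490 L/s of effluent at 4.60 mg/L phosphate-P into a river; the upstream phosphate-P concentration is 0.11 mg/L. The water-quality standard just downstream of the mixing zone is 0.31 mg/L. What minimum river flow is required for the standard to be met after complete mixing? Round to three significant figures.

118000 L/s

Set C_mix = 0.31: (Q·0.1100 + 5490·4.600) / (Q + 5490) = 0.31
→ Q = 5490·(4.600 − 0.31)/(0.31 − 0.1100) = 117800 L/s.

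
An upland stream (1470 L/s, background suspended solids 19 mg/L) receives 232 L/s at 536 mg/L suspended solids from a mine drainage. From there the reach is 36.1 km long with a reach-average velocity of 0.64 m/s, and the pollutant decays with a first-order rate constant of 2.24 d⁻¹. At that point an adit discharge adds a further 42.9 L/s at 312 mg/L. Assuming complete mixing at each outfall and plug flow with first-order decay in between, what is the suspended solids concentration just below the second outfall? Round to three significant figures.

27.9 mg/L

Flow-weighted average: C = (1470·19.00 + 232.0·536.0) / 1702 = 152300/1702 = 89.47 mg/L; combined flow 1702 L/s.
Travel time t = 36.1·1000 / 0.64 = 56410 s = 15.67 h.
After decay, C = 89.47 × e^(−kt) = 89.47 × 0.2317 = 20.73 mg/L.
At the second outfall, C = (1702·20.73 + 42.90·312.0) / (1702 + 42.90) = 27.89 mg/L.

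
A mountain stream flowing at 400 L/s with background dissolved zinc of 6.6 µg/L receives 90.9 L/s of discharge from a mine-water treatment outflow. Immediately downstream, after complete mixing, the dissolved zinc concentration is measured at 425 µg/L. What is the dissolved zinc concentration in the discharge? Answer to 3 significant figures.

2270 µg/L

Mass balance: 400.0·6.600 + 90.90·Cₑ = 490.9·425.0
→ Cₑ = (490.9·425.0 − 400.0·6.600) / 90.90 = 2266 µg/L.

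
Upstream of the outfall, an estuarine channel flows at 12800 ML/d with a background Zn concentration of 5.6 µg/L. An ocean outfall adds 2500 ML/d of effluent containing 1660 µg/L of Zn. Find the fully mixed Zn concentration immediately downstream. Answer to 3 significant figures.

Mixed concentration C = ΣQC/ΣQ = (12800·5.600 + 2500·1660) / 15300 = 4222000/15300 = 275.9 µg/L.

276 µg/L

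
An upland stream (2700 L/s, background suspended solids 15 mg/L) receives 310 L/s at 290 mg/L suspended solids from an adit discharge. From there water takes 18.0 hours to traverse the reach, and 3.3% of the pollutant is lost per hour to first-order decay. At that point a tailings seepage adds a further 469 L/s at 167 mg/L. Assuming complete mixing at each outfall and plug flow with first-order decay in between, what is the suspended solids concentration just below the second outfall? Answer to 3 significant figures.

Flow-weighted average: C = (2700·15.00 + 310.0·290.0) / 3010 = 130400/3010 = 43.32 mg/L; combined flow 3010 L/s.
3.3%/h lost → k = −ln(1 − 0.033) = 0.03356 h⁻¹.
After decay, C = 43.32 × e^(−kt) = 43.32 × 0.5466 = 23.68 mg/L.
At the second outfall, C = (3010·23.68 + 469.0·167.0) / (3010 + 469.0) = 43.00 mg/L.

43.0 mg/L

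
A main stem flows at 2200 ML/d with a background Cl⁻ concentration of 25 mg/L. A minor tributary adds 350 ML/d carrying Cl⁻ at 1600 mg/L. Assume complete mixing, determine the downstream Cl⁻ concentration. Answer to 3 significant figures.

241 mg/L

Flow-weighted average: C = (2200·25.00 + 350.0·1600) / 2550 = 615000/2550 = 241.2 mg/L.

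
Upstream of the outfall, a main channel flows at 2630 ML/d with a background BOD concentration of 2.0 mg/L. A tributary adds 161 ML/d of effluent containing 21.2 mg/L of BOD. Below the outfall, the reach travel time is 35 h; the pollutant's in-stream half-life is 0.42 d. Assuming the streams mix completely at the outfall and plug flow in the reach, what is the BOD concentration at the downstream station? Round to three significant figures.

0.280 mg/L

Mass balance: C = (2630·2.000 + 161.0·21.20) / 2791 = 8673/2791 = 3.108 mg/L.
Half-life 0.42 d → k = ln 2 / 0.42 = 1.650 d⁻¹.
Applying C = C₀e^(−kt): 3.108 × 0.09011 = 0.2800 mg/L.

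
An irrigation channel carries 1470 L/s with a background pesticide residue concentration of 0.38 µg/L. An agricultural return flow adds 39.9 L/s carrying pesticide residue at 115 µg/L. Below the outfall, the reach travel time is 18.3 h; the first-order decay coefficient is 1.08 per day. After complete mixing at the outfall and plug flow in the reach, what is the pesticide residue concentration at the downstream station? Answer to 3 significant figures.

Mass balance: C = (1470·0.3800 + 39.90·115.0) / 1510 = 5147/1510 = 3.409 µg/L.
Applying C = C₀e^(−kt): 3.409 × 0.4389 = 1.496 µg/L.

1.50 µg/L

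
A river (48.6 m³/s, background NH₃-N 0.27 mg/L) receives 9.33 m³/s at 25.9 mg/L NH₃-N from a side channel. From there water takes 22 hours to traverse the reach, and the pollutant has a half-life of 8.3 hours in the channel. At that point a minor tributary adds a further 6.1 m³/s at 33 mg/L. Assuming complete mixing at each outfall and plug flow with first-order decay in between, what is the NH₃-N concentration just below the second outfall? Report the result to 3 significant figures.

After mixing, C = (48.60·0.2700 + 9.330·25.90) / 57.93 = 254.8/57.93 = 4.398 mg/L; combined flow 57.93 m³/s.
Half-life 8.3 h → k = ln 2 / 8.3 = 0.08351 h⁻¹ = 2.004 d⁻¹.
First-order decay: C = 4.398·exp(−k·t) = 4.398·0.1593 = 0.7004 mg/L.
Second outfall: C = (57.93·0.7004 + 6.100·33.00)/64.03 = 3.777 mg/L.

3.78 mg/L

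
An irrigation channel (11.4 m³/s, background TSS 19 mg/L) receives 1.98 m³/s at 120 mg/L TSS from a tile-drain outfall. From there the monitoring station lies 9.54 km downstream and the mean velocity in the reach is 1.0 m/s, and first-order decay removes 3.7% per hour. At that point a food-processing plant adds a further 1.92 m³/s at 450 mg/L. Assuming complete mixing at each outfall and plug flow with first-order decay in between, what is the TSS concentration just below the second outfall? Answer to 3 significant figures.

Mixed concentration C = ΣQC/ΣQ = (11.40·19.00 + 1.980·120.0) / 13.38 = 454.2/13.38 = 33.95 mg/L; combined flow 13.38 m³/s.
Travel time t = 9.54·1000 / 1.0 = 9540 s = 2.650 h.
3.7%/h lost → k = −ln(1 − 0.037) = 0.03770 h⁻¹.
First-order decay: C = 33.95·exp(−k·t) = 33.95·0.9049 = 30.72 mg/L.
Second outfall: C = (13.38·30.72 + 1.920·450.0)/15.30 = 83.33 mg/L.

83.3 mg/L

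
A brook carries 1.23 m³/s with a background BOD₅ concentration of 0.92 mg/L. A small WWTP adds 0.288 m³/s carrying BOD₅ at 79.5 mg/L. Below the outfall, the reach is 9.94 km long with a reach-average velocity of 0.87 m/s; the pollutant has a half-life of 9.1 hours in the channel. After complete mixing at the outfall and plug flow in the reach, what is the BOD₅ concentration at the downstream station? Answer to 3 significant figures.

12.4 mg/L

Conservation of mass: C = (1.230·0.9200 + 0.2880·79.50) / 1.518 = 24.03/1.518 = 15.83 mg/L.
Travel time t = 9.94·1000 / 0.87 = 11430 s = 3.174 h.
Half-life 9.1 h → k = ln 2 / 9.1 = 0.07617 h⁻¹ = 1.828 d⁻¹.
Applying C = C₀e^(−kt): 15.83 × 0.7853 = 12.43 mg/L.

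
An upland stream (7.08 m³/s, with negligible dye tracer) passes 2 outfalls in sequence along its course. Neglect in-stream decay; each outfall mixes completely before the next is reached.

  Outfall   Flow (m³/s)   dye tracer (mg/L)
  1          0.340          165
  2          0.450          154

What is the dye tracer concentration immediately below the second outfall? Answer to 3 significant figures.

Below outfall 1: Q → 7.420 m³/s, C = (7.080·0 + 0.3400·165.0)/7.420 = 7.561 mg/L.
Below outfall 2: Q → 7.870 m³/s, C = (7.420·7.561 + 0.4500·154.0)/7.870 = 15.93 mg/L.

15.9 mg/L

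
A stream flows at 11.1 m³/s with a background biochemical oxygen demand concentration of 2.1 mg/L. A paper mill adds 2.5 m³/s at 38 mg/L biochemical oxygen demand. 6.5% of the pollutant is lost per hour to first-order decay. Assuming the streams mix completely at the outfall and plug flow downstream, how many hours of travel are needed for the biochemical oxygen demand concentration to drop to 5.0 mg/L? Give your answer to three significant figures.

Mixed concentration C = ΣQC/ΣQ = (11.10·2.100 + 2.500·38.00) / 13.60 = 118.3/13.60 = 8.699 mg/L.
6.5%/h lost → k = −ln(1 − 0.065) = 0.06721 h⁻¹.
8.699·exp(−k·t) = 5.0 → t = ln(8.699/5.0)/k = 29660 s = 8.240 h.

8.24 h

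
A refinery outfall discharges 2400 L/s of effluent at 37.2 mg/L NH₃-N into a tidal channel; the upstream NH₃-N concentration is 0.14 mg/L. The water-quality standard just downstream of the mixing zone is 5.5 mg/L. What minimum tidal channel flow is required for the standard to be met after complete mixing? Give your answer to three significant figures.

14200 L/s

Set C_mix = 5.5: (Q·0.1400 + 2400·37.20) / (Q + 2400) = 5.5
→ Q = 2400·(37.20 − 5.5)/(5.5 − 0.1400) = 14190 L/s.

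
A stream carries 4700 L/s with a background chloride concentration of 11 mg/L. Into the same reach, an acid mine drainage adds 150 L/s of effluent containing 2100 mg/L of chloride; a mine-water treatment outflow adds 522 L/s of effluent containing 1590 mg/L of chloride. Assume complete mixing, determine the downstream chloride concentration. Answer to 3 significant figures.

223 mg/L

Mixed concentration C = ΣQC/ΣQ = (4700·11.00 + 150.0·2100 + 522.0·1590) / 5372 = 1197000/5372 = 222.8 mg/L.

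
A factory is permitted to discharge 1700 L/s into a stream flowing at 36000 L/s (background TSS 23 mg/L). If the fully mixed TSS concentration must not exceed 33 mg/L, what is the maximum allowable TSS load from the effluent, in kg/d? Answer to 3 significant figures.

36000 kg/d

Mass balance at the limit: 36000·23.00 + 1700·Cₑ = 37700·33 → Cₑ = 244.8 mg/L.
1700 L/s = 1.700 m³/s. Load = 1.700 m³/s × 244.8 g/m³ × 86 400 s/d = 35950 kg/d.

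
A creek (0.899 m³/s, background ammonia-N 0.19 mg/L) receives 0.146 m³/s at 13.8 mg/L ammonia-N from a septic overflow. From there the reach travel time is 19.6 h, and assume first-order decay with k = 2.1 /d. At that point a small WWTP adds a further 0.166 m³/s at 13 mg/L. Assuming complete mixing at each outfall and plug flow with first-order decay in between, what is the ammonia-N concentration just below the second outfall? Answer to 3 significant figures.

Conservation of mass: C = (0.8990·0.1900 + 0.1460·13.80) / 1.045 = 2.186/1.045 = 2.091 mg/L; combined flow 1.045 m³/s.
Decay over the reach: 2.091·exp(−kt) = 2.091·0.1800 = 0.3764 mg/L.
At the second outfall, C = (1.045·0.3764 + 0.1660·13.00) / (1.045 + 0.1660) = 2.107 mg/L.

2.11 mg/L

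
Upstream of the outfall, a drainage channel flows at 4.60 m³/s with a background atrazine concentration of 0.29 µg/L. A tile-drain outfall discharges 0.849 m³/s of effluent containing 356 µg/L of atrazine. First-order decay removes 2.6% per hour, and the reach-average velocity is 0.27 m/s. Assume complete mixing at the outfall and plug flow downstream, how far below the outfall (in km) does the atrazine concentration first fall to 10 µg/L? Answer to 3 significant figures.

63.4 km

After mixing, C = (4.600·0.2900 + 0.8490·356.0) / 5.449 = 303.6/5.449 = 55.71 µg/L.
2.6%/h lost → k = −ln(1 − 0.026) = 0.02634 h⁻¹.
Set 55.71·exp(−k·t) = 10 → t = ln(55.71/10)/k = 234700 s = 65.20 h.
Distance = v·t = 0.27·234700 = 63370 m = 63.37 km.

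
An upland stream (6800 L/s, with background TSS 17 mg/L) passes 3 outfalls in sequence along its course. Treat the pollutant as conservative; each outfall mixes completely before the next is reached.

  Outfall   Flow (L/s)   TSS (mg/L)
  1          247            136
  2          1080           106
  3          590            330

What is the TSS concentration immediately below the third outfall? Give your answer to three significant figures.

52.6 mg/L

Outfall 1: combined Q = 7047 L/s; C = (6800·17.00 + 247.0·136.0)/7047 = 21.17 mg/L.
Outfall 2: combined Q = 8127 L/s; C = (7047·21.17 + 1080·106.0)/8127 = 32.44 mg/L.
Outfall 3: combined Q = 8717 L/s; C = (8127·32.44 + 590.0·330.0)/8717 = 52.58 mg/L.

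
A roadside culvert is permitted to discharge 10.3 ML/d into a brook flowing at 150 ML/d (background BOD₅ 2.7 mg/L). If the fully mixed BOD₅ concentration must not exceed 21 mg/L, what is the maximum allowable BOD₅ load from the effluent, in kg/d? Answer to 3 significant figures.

2960 kg/d

Mass balance at the limit: 150.0·2.700 + 10.30·Cₑ = 160.3·21 → Cₑ = 287.5 mg/L.
10.30 ML/d = 0.1192 m³/s. Load = 0.1192 m³/s × 287.5 g/m³ × 86 400 s/d = 2961 kg/d.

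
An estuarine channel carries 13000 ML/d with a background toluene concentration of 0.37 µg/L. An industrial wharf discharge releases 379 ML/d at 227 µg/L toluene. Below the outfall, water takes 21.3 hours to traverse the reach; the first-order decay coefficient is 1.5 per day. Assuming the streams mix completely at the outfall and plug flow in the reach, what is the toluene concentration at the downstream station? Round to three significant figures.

After mixing, C = (13000·0.3700 + 379.0·227.0) / 13380 = 90840/13380 = 6.790 µg/L.
Applying C = C₀e^(−kt): 6.790 × 0.2641 = 1.794 µg/L.

1.79 µg/L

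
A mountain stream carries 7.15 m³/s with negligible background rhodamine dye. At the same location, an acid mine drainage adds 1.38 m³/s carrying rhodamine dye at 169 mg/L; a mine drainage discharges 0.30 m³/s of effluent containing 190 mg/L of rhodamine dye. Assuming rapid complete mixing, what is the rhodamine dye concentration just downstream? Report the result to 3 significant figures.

Conservation of mass: C = (7.150·0 + 1.380·169.0 + 0.3000·190.0) / 8.830 = 290.2/8.830 = 32.87 mg/L.

32.9 mg/L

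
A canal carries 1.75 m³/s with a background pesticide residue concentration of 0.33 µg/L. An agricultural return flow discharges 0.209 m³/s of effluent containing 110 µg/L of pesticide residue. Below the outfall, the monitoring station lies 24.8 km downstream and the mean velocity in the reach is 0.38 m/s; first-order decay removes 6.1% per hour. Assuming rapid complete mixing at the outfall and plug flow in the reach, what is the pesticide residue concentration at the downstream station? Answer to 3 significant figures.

After mixing, C = (1.750·0.3300 + 0.2090·110.0) / 1.959 = 23.57/1.959 = 12.03 µg/L.
Travel time t = 24.8·1000 / 0.38 = 65260 s = 18.13 h.
6.1%/h lost → k = −ln(1 − 0.061) = 0.06294 h⁻¹.
Applying C = C₀e^(−kt): 12.03 × 0.3195 = 3.844 µg/L.

3.84 µg/L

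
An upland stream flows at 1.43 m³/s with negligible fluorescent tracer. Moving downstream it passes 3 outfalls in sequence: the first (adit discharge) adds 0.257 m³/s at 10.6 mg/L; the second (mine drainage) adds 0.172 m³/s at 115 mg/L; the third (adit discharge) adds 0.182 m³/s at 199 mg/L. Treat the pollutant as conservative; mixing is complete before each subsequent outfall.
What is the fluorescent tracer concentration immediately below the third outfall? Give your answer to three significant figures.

Below outfall 1: Q → 1.687 m³/s, C = (1.430·0 + 0.2570·10.60)/1.687 = 1.615 mg/L.
Below outfall 2: Q → 1.859 m³/s, C = (1.687·1.615 + 0.1720·115.0)/1.859 = 12.11 mg/L.
Below outfall 3: Q → 2.041 m³/s, C = (1.859·12.11 + 0.1820·199.0)/2.041 = 28.77 mg/L.

28.8 mg/L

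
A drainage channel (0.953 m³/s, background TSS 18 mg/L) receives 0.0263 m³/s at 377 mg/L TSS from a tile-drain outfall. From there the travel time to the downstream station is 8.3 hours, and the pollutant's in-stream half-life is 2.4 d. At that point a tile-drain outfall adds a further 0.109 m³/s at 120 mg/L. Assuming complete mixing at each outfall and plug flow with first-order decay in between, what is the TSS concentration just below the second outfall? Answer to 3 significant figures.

Flow-weighted average: C = (0.9530·18.00 + 0.02630·377.0) / 0.9793 = 27.07/0.9793 = 27.64 mg/L; combined flow 0.9793 m³/s.
Half-life 2.4 d → k = ln 2 / 2.4 = 0.2888 d⁻¹.
First-order decay: C = 27.64·exp(−k·t) = 27.64·0.9049 = 25.01 mg/L.
At the second outfall, C = (0.9793·25.01 + 0.1090·120.0) / (0.9793 + 0.1090) = 34.53 mg/L.

34.5 mg/L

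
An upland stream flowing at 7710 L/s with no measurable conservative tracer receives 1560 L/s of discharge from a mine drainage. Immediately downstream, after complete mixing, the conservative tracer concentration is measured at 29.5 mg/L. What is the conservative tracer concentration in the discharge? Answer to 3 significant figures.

175 mg/L

Mass balance: 7710·0 + 1560·Cₑ = 9270·29.50
→ Cₑ = (9270·29.50 − 7710·0) / 1560 = 175.3 mg/L.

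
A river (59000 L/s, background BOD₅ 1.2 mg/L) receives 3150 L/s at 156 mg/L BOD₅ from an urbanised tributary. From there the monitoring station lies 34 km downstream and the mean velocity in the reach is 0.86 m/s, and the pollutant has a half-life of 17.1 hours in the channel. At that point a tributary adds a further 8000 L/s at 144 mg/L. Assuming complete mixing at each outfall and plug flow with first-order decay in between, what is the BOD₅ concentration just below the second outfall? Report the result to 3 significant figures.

Mixed concentration C = ΣQC/ΣQ = (59000·1.200 + 3150·156.0) / 62150 = 562200/62150 = 9.046 mg/L; combined flow 62150 L/s.
Travel time t = 34·1000 / 0.86 = 39530 s = 10.98 h.
Half-life 17.1 h → k = ln 2 / 17.1 = 0.04053 h⁻¹ = 0.9728 d⁻¹.
After decay, C = 9.046 × e^(−kt) = 9.046 × 0.6407 = 5.796 mg/L.
At the second outfall, C = (62150·5.796 + 8000·144.0) / (62150 + 8000) = 21.56 mg/L.

21.6 mg/L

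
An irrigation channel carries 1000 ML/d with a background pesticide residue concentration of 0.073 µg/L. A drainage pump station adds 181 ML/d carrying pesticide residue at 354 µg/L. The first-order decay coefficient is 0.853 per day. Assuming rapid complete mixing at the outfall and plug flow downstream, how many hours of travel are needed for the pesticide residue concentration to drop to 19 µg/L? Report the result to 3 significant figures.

Mixed concentration C = ΣQC/ΣQ = (1000·0.07300 + 181.0·354.0) / 1181 = 64150/1181 = 54.32 µg/L.
54.32·exp(−k·t) = 19 → t = ln(54.32/19)/k = 106400 s = 29.55 h.

29.6 h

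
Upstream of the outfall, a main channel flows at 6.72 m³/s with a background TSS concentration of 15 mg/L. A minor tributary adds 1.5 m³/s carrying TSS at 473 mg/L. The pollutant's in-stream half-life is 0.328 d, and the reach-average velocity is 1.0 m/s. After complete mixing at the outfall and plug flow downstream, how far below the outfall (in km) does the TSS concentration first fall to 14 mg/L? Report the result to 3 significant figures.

79.8 km

Conservation of mass: C = (6.720·15.00 + 1.500·473.0) / 8.220 = 810.3/8.220 = 98.58 mg/L.
Half-life 0.328 d → k = ln 2 / 0.328 = 2.113 d⁻¹.
Set 98.58·exp(−k·t) = 14 → t = ln(98.58/14)/k = 79800 s = 22.17 h.
Distance = v·t = 1.0·79800 = 79800 m = 79.80 km.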